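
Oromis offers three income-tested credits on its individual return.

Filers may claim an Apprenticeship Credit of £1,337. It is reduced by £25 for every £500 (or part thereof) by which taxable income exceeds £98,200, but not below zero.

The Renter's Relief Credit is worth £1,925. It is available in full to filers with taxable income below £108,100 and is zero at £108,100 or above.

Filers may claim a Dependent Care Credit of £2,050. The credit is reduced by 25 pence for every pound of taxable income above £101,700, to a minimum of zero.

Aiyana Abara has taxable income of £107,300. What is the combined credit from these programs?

Apprenticeship Credit: income exceeds £98,200 by £9,100, which is 19 full-or-partial £500 increments; reduction = 19 × £25 = £475, leaving £862.
Renter's Relief Credit: £107,300 is below the £108,100 cutoff, so the full £1,925 applies.
Dependent Care Credit: 25% of the £5,600 excess over £101,700 is £1,400; credit = £2,050 − £1,400 = £650.
Total: £862 + £1,925 + £650 = £3,437.

£3,437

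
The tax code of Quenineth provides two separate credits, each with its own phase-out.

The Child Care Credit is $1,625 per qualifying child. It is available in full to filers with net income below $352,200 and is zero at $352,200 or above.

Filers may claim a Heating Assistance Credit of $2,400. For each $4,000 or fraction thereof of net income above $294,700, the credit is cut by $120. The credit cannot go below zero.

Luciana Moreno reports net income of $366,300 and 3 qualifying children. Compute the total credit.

Child Care Credit: base = 3 × $1,625 = $4,875. $366,300 meets or exceeds the $352,200 cutoff, so the credit is $0.
Heating Assistance Credit: income exceeds $294,700 by $71,600, which is 18 full-or-partial $4,000 increments; reduction = 18 × $120 = $2,160, leaving $240.
Total: $0 + $240 = $240.

$240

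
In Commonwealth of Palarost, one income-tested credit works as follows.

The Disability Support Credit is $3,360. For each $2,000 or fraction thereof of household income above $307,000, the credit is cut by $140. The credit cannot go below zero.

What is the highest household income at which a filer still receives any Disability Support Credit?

$353,000

After 23 increments the reduction is 23 × $140 = $3,220, leaving $140; one more increment wipes it out. Increment 23 ends at excess 23 × $2,000 = $46,000, so the highest qualifying income is $307,000 + $46,000 = $353,000.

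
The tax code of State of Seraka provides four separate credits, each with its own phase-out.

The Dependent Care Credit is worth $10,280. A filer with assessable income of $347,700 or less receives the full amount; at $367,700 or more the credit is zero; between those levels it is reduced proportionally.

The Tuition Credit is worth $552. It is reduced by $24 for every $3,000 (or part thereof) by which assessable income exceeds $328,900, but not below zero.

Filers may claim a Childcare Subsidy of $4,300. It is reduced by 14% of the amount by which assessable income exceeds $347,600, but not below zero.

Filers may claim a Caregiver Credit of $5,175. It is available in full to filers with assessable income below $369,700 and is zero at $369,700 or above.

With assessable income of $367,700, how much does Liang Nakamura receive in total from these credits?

Dependent Care Credit: $367,700 is at or above $367,700, so the credit is $0.
Tuition Credit: income exceeds $328,900 by $38,800, which is 13 full-or-partial $3,000 increments; reduction = 13 × $24 = $312, leaving $240.
Childcare Subsidy: 14% of the $20,100 excess over $347,600 is $2,814; credit = $4,300 − $2,814 = $1,486.
Caregiver Credit: $367,700 is below the $369,700 cutoff, so the full $5,175 applies.
Total: $0 + $240 + $1,486 + $5,175 = $6,901.

$6,901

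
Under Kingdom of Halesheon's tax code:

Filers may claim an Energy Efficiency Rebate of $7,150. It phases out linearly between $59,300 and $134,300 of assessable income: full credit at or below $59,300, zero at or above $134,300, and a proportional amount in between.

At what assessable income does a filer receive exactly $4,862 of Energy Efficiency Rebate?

$83,300

$4,862 is 4,862/7,150 of the full $7,150, so 2,288/7,150 of the $75,000 range has been used: income = $59,300 + $75,000 × 2,288/7,150 = $83,300.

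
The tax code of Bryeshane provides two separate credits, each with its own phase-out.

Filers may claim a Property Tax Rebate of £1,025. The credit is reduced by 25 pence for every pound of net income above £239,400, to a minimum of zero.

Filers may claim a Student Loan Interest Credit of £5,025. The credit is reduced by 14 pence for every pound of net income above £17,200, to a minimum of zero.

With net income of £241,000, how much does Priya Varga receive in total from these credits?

Property Tax Rebate: 25% of the £1,600 excess over £239,400 is £400; credit = £1,025 − £400 = £625.
Student Loan Interest Credit: 14% of the £223,800 excess over £17,200 is £31,332 ≥ base, so the credit is £0.
Total: £625 + £0 = £625.

£625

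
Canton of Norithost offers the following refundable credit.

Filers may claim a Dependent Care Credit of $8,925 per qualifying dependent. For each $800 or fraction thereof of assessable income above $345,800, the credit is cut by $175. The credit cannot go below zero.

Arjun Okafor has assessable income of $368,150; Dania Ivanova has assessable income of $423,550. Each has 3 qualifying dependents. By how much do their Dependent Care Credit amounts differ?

$12,250

Arjun ($368,150): Dependent Care Credit: base = 3 × $8,925 = $26,775. income exceeds $345,800 by $22,350, which is 28 full-or-partial $800 increments; reduction = 28 × $175 = $4,900, leaving $21,875.
Dania ($423,550): Dependent Care Credit: base = 3 × $8,925 = $26,775. income exceeds $345,800 by $77,750, which is 98 full-or-partial $800 increments; reduction = 98 × $175 = $17,150, leaving $9,625.
Difference: |$21,875 − $9,625| = $12,250.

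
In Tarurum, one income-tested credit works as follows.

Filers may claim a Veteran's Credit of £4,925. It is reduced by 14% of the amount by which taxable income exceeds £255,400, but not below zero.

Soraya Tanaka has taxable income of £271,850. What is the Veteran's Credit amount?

£2,622

Veteran's Credit: 14% of the £16,450 excess over £255,400 is £2,303; credit = £4,925 − £2,303 = £2,622.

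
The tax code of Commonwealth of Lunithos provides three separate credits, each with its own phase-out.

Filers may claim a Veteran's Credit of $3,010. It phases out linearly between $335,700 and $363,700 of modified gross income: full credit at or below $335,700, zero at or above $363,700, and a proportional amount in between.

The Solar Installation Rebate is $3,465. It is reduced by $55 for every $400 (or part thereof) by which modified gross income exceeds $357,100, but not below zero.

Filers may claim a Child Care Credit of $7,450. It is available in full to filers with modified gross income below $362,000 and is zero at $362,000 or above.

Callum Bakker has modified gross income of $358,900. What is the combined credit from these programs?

$11,156

Veteran's Credit: $358,900 is $23,200 into a $28,000 phase-out range, leaving 4,800/28,000 of the credit: $3,010 × 4,800/28,000 = $516.
Solar Installation Rebate: income exceeds $357,100 by $1,800, which is 5 full-or-partial $400 increments; reduction = 5 × $55 = $275, leaving $3,190.
Child Care Credit: $358,900 is below the $362,000 cutoff, so the full $7,450 applies.
Total: $516 + $3,190 + $7,450 = $11,156.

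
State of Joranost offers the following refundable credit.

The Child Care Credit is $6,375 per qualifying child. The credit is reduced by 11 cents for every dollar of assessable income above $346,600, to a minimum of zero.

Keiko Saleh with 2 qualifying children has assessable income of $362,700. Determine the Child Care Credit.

Child Care Credit: base = 2 × $6,375 = $12,750. 11% of the $16,100 excess over $346,600 is $1,771; credit = $12,750 − $1,771 = $10,979.

$10,979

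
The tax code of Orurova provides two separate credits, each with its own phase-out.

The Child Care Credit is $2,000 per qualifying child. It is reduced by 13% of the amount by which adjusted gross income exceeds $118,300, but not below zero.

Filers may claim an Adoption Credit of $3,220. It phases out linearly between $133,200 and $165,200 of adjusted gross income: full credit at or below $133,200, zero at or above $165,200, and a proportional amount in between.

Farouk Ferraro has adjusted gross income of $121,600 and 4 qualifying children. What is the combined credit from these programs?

Child Care Credit: base = 4 × $2,000 = $8,000. 13% of the $3,300 excess over $118,300 is $429; credit = $8,000 − $429 = $7,571.
Adoption Credit: $121,600 is at or below the $133,200 threshold, so the full $3,220 applies.
Total: $7,571 + $3,220 = $10,791.

$10,791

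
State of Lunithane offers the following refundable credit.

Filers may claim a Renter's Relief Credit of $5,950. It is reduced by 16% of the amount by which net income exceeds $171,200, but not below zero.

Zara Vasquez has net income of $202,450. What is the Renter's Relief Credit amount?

$950

Renter's Relief Credit: 16% of the $31,250 excess over $171,200 is $5,000; credit = $5,950 − $5,000 = $950.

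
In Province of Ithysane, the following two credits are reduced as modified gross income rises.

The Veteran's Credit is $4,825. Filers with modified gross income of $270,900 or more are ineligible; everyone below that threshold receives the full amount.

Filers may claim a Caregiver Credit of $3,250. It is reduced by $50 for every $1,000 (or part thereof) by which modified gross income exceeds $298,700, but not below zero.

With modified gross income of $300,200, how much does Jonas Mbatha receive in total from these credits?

Veteran's Credit: $300,200 meets or exceeds the $270,900 cutoff, so the credit is $0.
Caregiver Credit: income exceeds $298,700 by $1,500, which is 2 full-or-partial $1,000 increments; reduction = 2 × $50 = $100, leaving $3,150.
Total: $0 + $3,150 = $3,150.

$3,150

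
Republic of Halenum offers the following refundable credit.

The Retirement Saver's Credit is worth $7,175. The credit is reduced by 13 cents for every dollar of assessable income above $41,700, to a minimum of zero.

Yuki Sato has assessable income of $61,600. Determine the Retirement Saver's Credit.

Retirement Saver's Credit: 13% of the $19,900 excess over $41,700 is $2,587; credit = $7,175 − $2,587 = $4,588.

$4,588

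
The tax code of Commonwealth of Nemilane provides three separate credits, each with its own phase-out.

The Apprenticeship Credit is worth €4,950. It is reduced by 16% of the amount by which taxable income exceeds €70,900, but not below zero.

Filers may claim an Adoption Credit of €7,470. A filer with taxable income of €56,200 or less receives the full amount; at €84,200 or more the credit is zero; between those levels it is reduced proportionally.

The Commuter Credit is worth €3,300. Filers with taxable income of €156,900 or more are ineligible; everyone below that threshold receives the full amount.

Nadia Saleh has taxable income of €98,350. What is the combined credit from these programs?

€3,858

Apprenticeship Credit: 16% of the €27,450 excess over €70,900 is €4,392; credit = €4,950 − €4,392 = €558.
Adoption Credit: €98,350 is at or above €84,200, so the credit is €0.
Commuter Credit: €98,350 is below the €156,900 cutoff, so the full €3,300 applies.
Total: €558 + €0 + €3,300 = €3,858.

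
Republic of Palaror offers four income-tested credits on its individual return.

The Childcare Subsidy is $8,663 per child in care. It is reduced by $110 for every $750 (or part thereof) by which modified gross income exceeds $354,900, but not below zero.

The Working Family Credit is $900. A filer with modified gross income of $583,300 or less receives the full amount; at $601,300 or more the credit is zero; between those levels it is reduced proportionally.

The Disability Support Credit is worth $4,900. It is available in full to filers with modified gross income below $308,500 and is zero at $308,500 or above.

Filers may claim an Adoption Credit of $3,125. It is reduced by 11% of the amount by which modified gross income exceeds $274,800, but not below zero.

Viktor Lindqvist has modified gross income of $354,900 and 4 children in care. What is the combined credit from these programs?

Childcare Subsidy: base = 4 × $8,663 = $34,652. $354,900 is at or below the $354,900 threshold, so the full $34,652 applies.
Working Family Credit: $354,900 is at or below the $583,300 threshold, so the full $900 applies.
Disability Support Credit: $354,900 meets or exceeds the $308,500 cutoff, so the credit is $0.
Adoption Credit: 11% of the $80,100 excess over $274,800 is $8,811 ≥ base, so the credit is $0.
Total: $34,652 + $900 + $0 + $0 = $35,552.

$35,552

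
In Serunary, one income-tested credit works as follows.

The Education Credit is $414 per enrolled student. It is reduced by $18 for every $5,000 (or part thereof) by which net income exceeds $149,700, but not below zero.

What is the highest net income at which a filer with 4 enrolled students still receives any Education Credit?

Full credit = 4 × $414 = $1,656.
After 91 increments the reduction is 91 × $18 = $1,638, leaving $18; one more increment wipes it out. Increment 91 ends at excess 91 × $5,000 = $455,000, so the highest qualifying income is $149,700 + $455,000 = $604,700.

$604,700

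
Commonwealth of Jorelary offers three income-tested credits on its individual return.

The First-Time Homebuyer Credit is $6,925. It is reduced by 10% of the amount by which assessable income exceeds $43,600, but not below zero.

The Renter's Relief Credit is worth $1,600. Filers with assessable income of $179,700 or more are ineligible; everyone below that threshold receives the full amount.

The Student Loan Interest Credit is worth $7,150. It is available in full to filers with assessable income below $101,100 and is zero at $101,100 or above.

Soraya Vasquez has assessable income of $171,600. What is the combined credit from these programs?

First-Time Homebuyer Credit: 10% of the $128,000 excess over $43,600 is $12,800 ≥ base, so the credit is $0.
Renter's Relief Credit: $171,600 is below the $179,700 cutoff, so the full $1,600 applies.
Student Loan Interest Credit: $171,600 meets or exceeds the $101,100 cutoff, so the credit is $0.
Total: $0 + $1,600 + $0 = $1,600.

$1,600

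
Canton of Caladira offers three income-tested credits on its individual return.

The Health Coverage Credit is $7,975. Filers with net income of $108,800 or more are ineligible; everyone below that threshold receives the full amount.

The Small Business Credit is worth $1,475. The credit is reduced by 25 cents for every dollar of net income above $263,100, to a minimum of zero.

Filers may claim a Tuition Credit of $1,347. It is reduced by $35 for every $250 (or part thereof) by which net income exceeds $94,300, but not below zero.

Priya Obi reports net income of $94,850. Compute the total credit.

Health Coverage Credit: $94,850 is below the $108,800 cutoff, so the full $7,975 applies.
Small Business Credit: $94,850 is at or below the $263,100 threshold, so the full $1,475 applies.
Tuition Credit: income exceeds $94,300 by $550, which is 3 full-or-partial $250 increments; reduction = 3 × $35 = $105, leaving $1,242.
Total: $7,975 + $1,475 + $1,242 = $10,692.

$10,692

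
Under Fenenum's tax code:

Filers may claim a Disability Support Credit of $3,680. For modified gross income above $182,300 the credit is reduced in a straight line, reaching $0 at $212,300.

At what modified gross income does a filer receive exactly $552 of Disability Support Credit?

$552 is 552/3,680 of the full $3,680, so 3,128/3,680 of the $30,000 range has been used: income = $182,300 + $30,000 × 3,128/3,680 = $207,800.

$207,800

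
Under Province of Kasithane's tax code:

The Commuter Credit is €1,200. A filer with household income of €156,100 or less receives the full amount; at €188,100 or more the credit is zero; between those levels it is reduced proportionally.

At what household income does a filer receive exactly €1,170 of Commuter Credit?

€1,170 is 1,170/1,200 of the full €1,200, so 30/1,200 of the €32,000 range has been used: income = €156,100 + €32,000 × 30/1,200 = €156,900.

€156,900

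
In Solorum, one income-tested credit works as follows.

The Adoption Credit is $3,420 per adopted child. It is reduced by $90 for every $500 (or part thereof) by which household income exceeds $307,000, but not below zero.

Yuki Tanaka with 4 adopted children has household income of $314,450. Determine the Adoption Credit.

$12,330

Adoption Credit: base = 4 × $3,420 = $13,680. income exceeds $307,000 by $7,450, which is 15 full-or-partial $500 increments; reduction = 15 × $90 = $1,350, leaving $12,330.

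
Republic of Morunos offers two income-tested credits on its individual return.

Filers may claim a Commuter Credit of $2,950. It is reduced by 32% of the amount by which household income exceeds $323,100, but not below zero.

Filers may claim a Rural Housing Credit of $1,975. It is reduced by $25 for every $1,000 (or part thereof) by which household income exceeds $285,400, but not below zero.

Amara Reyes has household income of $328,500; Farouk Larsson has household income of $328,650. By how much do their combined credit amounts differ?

Amara ($328,500): Commuter Credit: 32% of the $5,400 excess over $323,100 is $1,728; credit = $2,950 − $1,728 = $1,222. Rural Housing Credit: income exceeds $285,400 by $43,100, which is 44 full-or-partial $1,000 increments; reduction = 44 × $25 = $1,100, leaving $875. total $1,222 + $875 = $2,097
Farouk ($328,650): Commuter Credit: 32% of the $5,550 excess over $323,100 is $1,776; credit = $2,950 − $1,776 = $1,174. Rural Housing Credit: income exceeds $285,400 by $43,250, which is 44 full-or-partial $1,000 increments; reduction = 44 × $25 = $1,100, leaving $875. total $1,174 + $875 = $2,049
Difference: |$2,097 − $2,049| = $48.

$48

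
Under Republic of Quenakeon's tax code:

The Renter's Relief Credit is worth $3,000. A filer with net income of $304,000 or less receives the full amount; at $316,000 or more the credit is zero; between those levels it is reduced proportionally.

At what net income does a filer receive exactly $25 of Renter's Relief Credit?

$25 is 25/3,000 of the full $3,000, so 2,975/3,000 of the $12,000 range has been used: income = $304,000 + $12,000 × 2,975/3,000 = $315,900.

$315,900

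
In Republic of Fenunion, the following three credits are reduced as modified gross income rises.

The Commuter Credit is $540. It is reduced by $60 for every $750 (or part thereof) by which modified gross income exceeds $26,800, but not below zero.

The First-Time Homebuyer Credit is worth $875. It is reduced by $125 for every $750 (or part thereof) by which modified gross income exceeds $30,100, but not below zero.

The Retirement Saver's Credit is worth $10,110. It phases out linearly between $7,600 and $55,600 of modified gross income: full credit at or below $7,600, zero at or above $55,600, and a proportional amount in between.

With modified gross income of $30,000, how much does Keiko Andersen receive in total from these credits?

$6,507

Commuter Credit: income exceeds $26,800 by $3,200, which is 5 full-or-partial $750 increments; reduction = 5 × $60 = $300, leaving $240.
First-Time Homebuyer Credit: $30,000 is at or below the $30,100 threshold, so the full $875 applies.
Retirement Saver's Credit: $30,000 is $22,400 into a $48,000 phase-out range, leaving 25,600/48,000 of the credit: $10,110 × 25,600/48,000 = $5,392.
Total: $240 + $875 + $5,392 = $6,507.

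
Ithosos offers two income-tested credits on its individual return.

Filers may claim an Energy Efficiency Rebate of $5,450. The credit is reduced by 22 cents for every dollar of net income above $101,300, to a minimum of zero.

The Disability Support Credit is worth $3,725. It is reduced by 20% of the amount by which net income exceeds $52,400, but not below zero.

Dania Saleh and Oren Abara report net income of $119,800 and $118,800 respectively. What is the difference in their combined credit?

$220

Dania ($119,800): Energy Efficiency Rebate: 22% of the $18,500 excess over $101,300 is $4,070; credit = $5,450 − $4,070 = $1,380. Disability Support Credit: 20% of the $67,400 excess over $52,400 is $13,480 ≥ base, so the credit is $0. total $1,380 + $0 = $1,380
Oren ($118,800): Energy Efficiency Rebate: 22% of the $17,500 excess over $101,300 is $3,850; credit = $5,450 − $3,850 = $1,600. Disability Support Credit: 20% of the $66,400 excess over $52,400 is $13,280 ≥ base, so the credit is $0. total $1,600 + $0 = $1,600
Difference: |$1,380 − $1,600| = $220.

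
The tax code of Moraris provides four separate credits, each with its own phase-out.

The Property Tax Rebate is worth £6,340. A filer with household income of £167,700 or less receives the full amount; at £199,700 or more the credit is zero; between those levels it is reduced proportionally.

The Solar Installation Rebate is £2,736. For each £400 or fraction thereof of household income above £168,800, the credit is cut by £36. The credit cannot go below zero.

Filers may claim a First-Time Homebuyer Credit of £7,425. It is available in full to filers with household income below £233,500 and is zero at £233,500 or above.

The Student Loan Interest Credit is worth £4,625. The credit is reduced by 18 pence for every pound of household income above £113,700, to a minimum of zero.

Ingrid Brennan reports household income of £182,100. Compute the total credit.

Property Tax Rebate: £182,100 is £14,400 into a £32,000 phase-out range, leaving 17,600/32,000 of the credit: £6,340 × 17,600/32,000 = £3,487.
Solar Installation Rebate: income exceeds £168,800 by £13,300, which is 34 full-or-partial £400 increments; reduction = 34 × £36 = £1,224, leaving £1,512.
First-Time Homebuyer Credit: £182,100 is below the £233,500 cutoff, so the full £7,425 applies.
Student Loan Interest Credit: 18% of the £68,400 excess over £113,700 is £12,312 ≥ base, so the credit is £0.
Total: £3,487 + £1,512 + £7,425 + £0 = £12,424.

£12,424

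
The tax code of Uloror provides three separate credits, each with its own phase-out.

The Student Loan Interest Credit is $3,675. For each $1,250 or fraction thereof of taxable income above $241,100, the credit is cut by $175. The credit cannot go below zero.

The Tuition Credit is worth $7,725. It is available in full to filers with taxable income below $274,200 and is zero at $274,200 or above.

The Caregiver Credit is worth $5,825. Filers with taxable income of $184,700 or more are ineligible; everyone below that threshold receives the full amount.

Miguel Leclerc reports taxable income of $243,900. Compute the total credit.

$10,875

Student Loan Interest Credit: income exceeds $241,100 by $2,800, which is 3 full-or-partial $1,250 increments; reduction = 3 × $175 = $525, leaving $3,150.
Tuition Credit: $243,900 is below the $274,200 cutoff, so the full $7,725 applies.
Caregiver Credit: $243,900 meets or exceeds the $184,700 cutoff, so the credit is $0.
Total: $3,150 + $7,725 + $0 = $10,875.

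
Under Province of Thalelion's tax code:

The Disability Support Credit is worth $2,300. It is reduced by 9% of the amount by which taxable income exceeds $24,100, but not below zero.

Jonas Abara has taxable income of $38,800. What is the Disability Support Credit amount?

$977

Disability Support Credit: 9% of the $14,700 excess over $24,100 is $1,323; credit = $2,300 − $1,323 = $977.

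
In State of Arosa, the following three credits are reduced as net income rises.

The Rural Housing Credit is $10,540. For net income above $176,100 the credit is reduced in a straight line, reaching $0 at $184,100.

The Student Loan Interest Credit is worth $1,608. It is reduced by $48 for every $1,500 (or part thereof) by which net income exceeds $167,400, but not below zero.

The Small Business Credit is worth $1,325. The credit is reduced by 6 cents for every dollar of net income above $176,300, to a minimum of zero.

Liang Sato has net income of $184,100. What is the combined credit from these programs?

$1,889

Rural Housing Credit: $184,100 is at or above $184,100, so the credit is $0.
Student Loan Interest Credit: income exceeds $167,400 by $16,700, which is 12 full-or-partial $1,500 increments; reduction = 12 × $48 = $576, leaving $1,032.
Small Business Credit: 6% of the $7,800 excess over $176,300 is $468; credit = $1,325 − $468 = $857.
Total: $0 + $1,032 + $857 = $1,889.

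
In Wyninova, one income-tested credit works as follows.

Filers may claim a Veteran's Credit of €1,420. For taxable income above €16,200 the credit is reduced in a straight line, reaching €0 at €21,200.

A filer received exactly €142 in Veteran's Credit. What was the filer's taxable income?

€142 is 142/1,420 of the full €1,420, so 1,278/1,420 of the €5,000 range has been used: income = €16,200 + €5,000 × 1,278/1,420 = €20,700.

€20,700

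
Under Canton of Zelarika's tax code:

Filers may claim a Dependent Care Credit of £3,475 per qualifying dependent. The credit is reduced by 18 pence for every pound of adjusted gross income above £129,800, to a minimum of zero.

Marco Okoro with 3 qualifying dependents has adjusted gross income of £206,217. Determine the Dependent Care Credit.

£0

Dependent Care Credit: base = 3 × £3,475 = £10,425. 18% of the £76,417 excess over £129,800 is £13,755.06 ≥ base, so the credit is £0.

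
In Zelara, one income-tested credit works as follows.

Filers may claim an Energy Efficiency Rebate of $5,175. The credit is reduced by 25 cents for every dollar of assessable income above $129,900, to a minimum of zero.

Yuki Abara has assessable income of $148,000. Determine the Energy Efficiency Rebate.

Energy Efficiency Rebate: 25% of the $18,100 excess over $129,900 is $4,525; credit = $5,175 − $4,525 = $650.

$650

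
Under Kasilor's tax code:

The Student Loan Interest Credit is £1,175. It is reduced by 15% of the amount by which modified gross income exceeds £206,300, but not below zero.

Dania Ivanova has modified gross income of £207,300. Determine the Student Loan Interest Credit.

£1,025

Student Loan Interest Credit: 15% of the £1,000 excess over £206,300 is £150; credit = £1,175 − £150 = £1,025.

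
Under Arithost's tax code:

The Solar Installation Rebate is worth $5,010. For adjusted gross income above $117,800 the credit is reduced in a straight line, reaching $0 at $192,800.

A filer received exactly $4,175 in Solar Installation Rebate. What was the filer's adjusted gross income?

$130,300

$4,175 is 4,175/5,010 of the full $5,010, so 835/5,010 of the $75,000 range has been used: income = $117,800 + $75,000 × 835/5,010 = $130,300.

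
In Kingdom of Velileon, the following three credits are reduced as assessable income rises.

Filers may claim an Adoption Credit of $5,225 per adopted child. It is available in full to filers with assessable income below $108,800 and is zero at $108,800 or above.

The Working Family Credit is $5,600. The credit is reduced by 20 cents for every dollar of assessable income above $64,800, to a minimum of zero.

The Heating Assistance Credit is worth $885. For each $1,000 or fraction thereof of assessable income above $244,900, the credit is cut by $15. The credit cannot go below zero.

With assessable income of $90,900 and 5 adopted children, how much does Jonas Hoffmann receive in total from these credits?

$27,390

Adoption Credit: base = 5 × $5,225 = $26,125. $90,900 is below the $108,800 cutoff, so the full $26,125 applies.
Working Family Credit: 20% of the $26,100 excess over $64,800 is $5,220; credit = $5,600 − $5,220 = $380.
Heating Assistance Credit: $90,900 is at or below the $244,900 threshold, so the full $885 applies.
Total: $26,125 + $380 + $885 = $27,390.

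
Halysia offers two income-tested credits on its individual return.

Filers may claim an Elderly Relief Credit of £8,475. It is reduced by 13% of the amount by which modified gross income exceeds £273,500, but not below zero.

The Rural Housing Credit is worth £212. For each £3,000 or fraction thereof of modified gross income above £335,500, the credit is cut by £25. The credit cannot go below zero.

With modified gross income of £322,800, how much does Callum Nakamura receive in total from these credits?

£2,278

Elderly Relief Credit: 13% of the £49,300 excess over £273,500 is £6,409; credit = £8,475 − £6,409 = £2,066.
Rural Housing Credit: £322,800 is at or below the £335,500 threshold, so the full £212 applies.
Total: £2,066 + £212 = £2,278.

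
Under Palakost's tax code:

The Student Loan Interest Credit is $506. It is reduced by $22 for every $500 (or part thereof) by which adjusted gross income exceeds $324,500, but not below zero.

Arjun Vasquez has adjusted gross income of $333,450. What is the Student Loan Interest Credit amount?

Student Loan Interest Credit: income exceeds $324,500 by $8,950, which is 18 full-or-partial $500 increments; reduction = 18 × $22 = $396, leaving $110.

$110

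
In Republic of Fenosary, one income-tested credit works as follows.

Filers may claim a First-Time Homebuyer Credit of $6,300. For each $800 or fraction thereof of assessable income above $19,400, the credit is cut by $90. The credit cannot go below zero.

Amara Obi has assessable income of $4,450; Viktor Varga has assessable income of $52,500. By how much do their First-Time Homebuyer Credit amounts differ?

$3,780

Amara ($4,450): First-Time Homebuyer Credit: $4,450 is at or below the $19,400 threshold, so the full $6,300 applies.
Viktor ($52,500): First-Time Homebuyer Credit: income exceeds $19,400 by $33,100, which is 42 full-or-partial $800 increments; reduction = 42 × $90 = $3,780, leaving $2,520.
Difference: |$6,300 − $2,520| = $3,780.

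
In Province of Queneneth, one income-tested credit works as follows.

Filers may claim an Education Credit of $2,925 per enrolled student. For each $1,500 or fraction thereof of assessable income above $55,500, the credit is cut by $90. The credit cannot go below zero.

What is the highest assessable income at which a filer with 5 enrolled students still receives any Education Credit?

Full credit = 5 × $2,925 = $14,625.
After 162 increments the reduction is 162 × $90 = $14,580, leaving $45; one more increment wipes it out. Increment 162 ends at excess 162 × $1,500 = $243,000, so the highest qualifying income is $55,500 + $243,000 = $298,500.

$298,500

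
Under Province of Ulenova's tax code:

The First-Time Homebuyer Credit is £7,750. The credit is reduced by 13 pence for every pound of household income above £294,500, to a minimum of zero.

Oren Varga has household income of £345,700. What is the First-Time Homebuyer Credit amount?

£1,094

First-Time Homebuyer Credit: 13% of the £51,200 excess over £294,500 is £6,656; credit = £7,750 − £6,656 = £1,094.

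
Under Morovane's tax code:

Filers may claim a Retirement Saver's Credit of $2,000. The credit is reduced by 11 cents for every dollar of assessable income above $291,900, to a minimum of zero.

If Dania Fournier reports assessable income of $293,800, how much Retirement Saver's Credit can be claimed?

Retirement Saver's Credit: 11% of the $1,900 excess over $291,900 is $209; credit = $2,000 − $209 = $1,791.

$1,791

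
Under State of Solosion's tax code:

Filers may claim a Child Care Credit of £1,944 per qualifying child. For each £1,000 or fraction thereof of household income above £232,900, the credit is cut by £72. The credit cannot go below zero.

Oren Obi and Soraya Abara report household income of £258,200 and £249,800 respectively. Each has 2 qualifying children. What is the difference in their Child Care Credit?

Oren (£258,200): Child Care Credit: base = 2 × £1,944 = £3,888. income exceeds £232,900 by £25,300, which is 26 full-or-partial £1,000 increments; reduction = 26 × £72 = £1,872, leaving £2,016.
Soraya (£249,800): Child Care Credit: base = 2 × £1,944 = £3,888. income exceeds £232,900 by £16,900, which is 17 full-or-partial £1,000 increments; reduction = 17 × £72 = £1,224, leaving £2,664.
Difference: |£2,016 − £2,664| = £648.

£648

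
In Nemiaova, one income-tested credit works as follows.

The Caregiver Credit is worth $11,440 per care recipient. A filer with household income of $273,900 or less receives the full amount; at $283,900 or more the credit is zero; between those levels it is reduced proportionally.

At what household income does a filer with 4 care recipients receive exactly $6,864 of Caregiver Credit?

Full credit = 4 × $11,440 = $45,760.
$6,864 is 6,864/45,760 of the full $45,760, so 38,896/45,760 of the $10,000 range has been used: income = $273,900 + $10,000 × 38,896/45,760 = $282,400.

$282,400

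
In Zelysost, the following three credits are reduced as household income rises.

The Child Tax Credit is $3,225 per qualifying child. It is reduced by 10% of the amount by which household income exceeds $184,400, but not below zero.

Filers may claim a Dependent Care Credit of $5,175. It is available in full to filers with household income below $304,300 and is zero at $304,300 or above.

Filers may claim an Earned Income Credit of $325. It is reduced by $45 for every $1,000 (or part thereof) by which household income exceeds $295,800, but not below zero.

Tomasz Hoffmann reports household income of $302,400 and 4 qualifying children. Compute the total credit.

Child Tax Credit: base = 4 × $3,225 = $12,900. 10% of the $118,000 excess over $184,400 is $11,800; credit = $12,900 − $11,800 = $1,100.
Dependent Care Credit: $302,400 is below the $304,300 cutoff, so the full $5,175 applies.
Earned Income Credit: income exceeds $295,800 by $6,600, which is 7 full-or-partial $1,000 increments; reduction = 7 × $45 = $315, leaving $10.
Total: $1,100 + $5,175 + $10 = $6,285.

$6,285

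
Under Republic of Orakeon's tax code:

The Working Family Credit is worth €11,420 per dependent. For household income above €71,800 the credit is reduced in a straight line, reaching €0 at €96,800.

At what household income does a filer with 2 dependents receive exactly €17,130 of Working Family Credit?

Full credit = 2 × €11,420 = €22,840.
€17,130 is 17,130/22,840 of the full €22,840, so 5,710/22,840 of the €25,000 range has been used: income = €71,800 + €25,000 × 5,710/22,840 = €78,050.

€78,050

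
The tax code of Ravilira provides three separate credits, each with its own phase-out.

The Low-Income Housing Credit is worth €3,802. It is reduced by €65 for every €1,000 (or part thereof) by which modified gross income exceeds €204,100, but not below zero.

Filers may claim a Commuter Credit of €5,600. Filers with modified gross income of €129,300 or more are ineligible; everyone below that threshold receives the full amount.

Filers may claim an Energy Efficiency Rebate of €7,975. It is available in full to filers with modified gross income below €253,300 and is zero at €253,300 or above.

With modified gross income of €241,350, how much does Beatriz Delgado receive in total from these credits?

Low-Income Housing Credit: income exceeds €204,100 by €37,250, which is 38 full-or-partial €1,000 increments; reduction = 38 × €65 = €2,470, leaving €1,332.
Commuter Credit: €241,350 meets or exceeds the €129,300 cutoff, so the credit is €0.
Energy Efficiency Rebate: €241,350 is below the €253,300 cutoff, so the full €7,975 applies.
Total: €1,332 + €0 + €7,975 = €9,307.

€9,307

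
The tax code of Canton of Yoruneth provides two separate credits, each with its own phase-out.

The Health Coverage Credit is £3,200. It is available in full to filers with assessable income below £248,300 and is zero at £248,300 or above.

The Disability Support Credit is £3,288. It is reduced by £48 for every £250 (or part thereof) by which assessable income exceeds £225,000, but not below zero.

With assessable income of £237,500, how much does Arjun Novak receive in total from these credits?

£4,088

Health Coverage Credit: £237,500 is below the £248,300 cutoff, so the full £3,200 applies.
Disability Support Credit: income exceeds £225,000 by £12,500, which is 50 full-or-partial £250 increments; reduction = 50 × £48 = £2,400, leaving £888.
Total: £3,200 + £888 = £4,088.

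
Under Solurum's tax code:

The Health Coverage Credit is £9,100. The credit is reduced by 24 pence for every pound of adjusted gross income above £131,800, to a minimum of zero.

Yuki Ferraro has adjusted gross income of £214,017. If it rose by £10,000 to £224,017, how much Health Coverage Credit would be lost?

At £214,017 — 24% of the £82,217 excess over £131,800 is £19,732.08 ≥ base, so the credit is £0.
At £224,017 — 24% of the £92,217 excess over £131,800 is £22,132.08 ≥ base, so the credit is £0.
Lost: £0 − £0 = £0.

£0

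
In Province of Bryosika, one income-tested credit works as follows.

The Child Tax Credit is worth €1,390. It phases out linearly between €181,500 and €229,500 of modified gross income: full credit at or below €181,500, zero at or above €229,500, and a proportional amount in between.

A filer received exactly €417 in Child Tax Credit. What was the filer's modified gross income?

€417 is 417/1,390 of the full €1,390, so 973/1,390 of the €48,000 range has been used: income = €181,500 + €48,000 × 973/1,390 = €215,100.

€215,100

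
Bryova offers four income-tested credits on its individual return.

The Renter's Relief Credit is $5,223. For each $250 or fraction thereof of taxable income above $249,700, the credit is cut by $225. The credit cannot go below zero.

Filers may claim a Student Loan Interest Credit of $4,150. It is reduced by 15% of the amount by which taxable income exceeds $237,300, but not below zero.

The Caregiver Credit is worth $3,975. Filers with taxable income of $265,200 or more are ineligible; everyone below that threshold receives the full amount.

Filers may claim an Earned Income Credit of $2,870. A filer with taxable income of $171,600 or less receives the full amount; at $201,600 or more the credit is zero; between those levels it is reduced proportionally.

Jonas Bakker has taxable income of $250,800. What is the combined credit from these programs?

$10,198

Renter's Relief Credit: income exceeds $249,700 by $1,100, which is 5 full-or-partial $250 increments; reduction = 5 × $225 = $1,125, leaving $4,098.
Student Loan Interest Credit: 15% of the $13,500 excess over $237,300 is $2,025; credit = $4,150 − $2,025 = $2,125.
Caregiver Credit: $250,800 is below the $265,200 cutoff, so the full $3,975 applies.
Earned Income Credit: $250,800 is at or above $201,600, so the credit is $0.
Total: $4,098 + $2,125 + $3,975 + $0 = $10,198.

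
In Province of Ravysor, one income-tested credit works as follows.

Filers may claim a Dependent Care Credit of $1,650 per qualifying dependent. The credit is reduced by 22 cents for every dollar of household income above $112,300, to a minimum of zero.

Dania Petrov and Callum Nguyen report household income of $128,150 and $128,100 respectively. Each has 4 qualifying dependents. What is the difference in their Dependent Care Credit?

Dania ($128,150): Dependent Care Credit: base = 4 × $1,650 = $6,600. 22% of the $15,850 excess over $112,300 is $3,487; credit = $6,600 − $3,487 = $3,113.
Callum ($128,100): Dependent Care Credit: base = 4 × $1,650 = $6,600. 22% of the $15,800 excess over $112,300 is $3,476; credit = $6,600 − $3,476 = $3,124.
Difference: |$3,113 − $3,124| = $11.

$11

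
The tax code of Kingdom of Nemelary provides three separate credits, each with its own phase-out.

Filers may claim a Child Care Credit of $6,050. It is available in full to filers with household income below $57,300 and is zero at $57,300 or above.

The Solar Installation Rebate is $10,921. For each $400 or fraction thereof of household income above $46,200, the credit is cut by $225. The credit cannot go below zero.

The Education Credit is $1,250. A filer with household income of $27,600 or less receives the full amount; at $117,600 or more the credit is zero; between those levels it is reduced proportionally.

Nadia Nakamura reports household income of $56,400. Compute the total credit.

$11,971

Child Care Credit: $56,400 is below the $57,300 cutoff, so the full $6,050 applies.
Solar Installation Rebate: income exceeds $46,200 by $10,200, which is 26 full-or-partial $400 increments; reduction = 26 × $225 = $5,850, leaving $5,071.
Education Credit: $56,400 is $28,800 into a $90,000 phase-out range, leaving 61,200/90,000 of the credit: $1,250 × 61,200/90,000 = $850.
Total: $6,050 + $5,071 + $850 = $11,971.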